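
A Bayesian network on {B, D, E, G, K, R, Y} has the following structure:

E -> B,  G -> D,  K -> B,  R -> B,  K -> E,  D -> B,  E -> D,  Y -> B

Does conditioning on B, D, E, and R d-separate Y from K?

3 paths connect Y and K; each must be blocked for d-separation to hold:
Path 1: Y → B ← K
  B is a collider and B is conditioned on, which opens it — no node blocks this path, so it is active.
Path 2: Y → B ← D ← E ← K
  D is a chain here and D is conditioned on, so the path is blocked at D.
Path 3: Y → B ← E ← K
  E is a chain here and E is conditioned on, so the path is blocked at E.
At least one path is unblocked, so d-separation fails.

No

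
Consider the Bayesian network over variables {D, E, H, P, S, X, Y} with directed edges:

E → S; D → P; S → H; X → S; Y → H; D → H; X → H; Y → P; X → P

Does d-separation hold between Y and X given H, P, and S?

No — Y and X are not d-separated given {H, P, S}.

6 paths connect Y and X; each must be blocked for d-separation to hold:
Path 1: Y → H ← D → P ← X
  H is a collider and H is conditioned on, which opens it; D is a fork and D is not conditioned on; P is a collider and P is conditioned on, which opens it — no node blocks this path, so it is active.
Path 2: Y → H ← X
  H is a collider and H is conditioned on, which opens it — no node blocks this path, so it is active.
Path 3: Y → H ← S ← X
  S is a chain here and S is conditioned on, so the path is blocked at S.
Path 4: Y → P ← D → H ← X
  P is a collider and P is conditioned on, which opens it; D is a fork and D is not conditioned on; H is a collider and H is conditioned on, which opens it — no node blocks this path, so it is active.
Path 5: Y → P ← D → H ← S ← X
  S is a chain here and S is conditioned on, so the path is blocked at S.
Path 6: Y → P ← X
  P is a collider and P is conditioned on, which opens it — no node blocks this path, so it is active.
Because an active path exists, Y and X are not d-separated.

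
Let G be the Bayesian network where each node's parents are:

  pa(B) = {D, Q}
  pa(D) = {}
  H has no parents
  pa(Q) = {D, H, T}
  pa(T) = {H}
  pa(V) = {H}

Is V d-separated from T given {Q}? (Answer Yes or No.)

We examine all 2 paths between V and T:
Path 1: V ← H → Q ← T
  H is a fork and H is not conditioned on; Q is a collider and Q is conditioned on, which opens it — no node blocks this path, so it is active.
Path 2: V ← H → T
  H is a fork and H is not conditioned on — no node blocks this path, so it is active.
Since the path V ← H → Q ← T is active, V and T are not d-separated given {Q}.

No — V and T are not d-separated given {Q}.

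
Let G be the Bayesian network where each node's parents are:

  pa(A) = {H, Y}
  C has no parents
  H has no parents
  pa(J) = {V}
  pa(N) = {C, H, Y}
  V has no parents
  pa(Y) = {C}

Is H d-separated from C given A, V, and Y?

Yes — H and C are d-separated given {A, V, Y}.

Enumerating the 4 paths from H to C and testing each for blocking by {A, V, Y}:
Path 1: H → N ← C
  N is a collider here and neither N nor any of its descendants is conditioned on, so the collider stays closed — the path is blocked at N.
Path 2: H → N ← Y ← C
  N is a collider here and neither N nor any of its descendants is conditioned on, so the collider stays closed — the path is blocked at N.
Path 3: H → A ← Y ← C
  Y is a chain here and Y is conditioned on, so the path is blocked at Y.
Path 4: H → A ← Y → N ← C
  Y is a fork here and Y is conditioned on, so the path is blocked at Y.
Since every path is blocked, d-separation holds.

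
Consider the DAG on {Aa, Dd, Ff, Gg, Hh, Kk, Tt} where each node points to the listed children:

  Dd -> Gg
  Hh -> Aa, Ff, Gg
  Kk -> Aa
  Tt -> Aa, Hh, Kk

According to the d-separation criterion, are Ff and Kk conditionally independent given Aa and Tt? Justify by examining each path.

4 paths connect Ff and Kk; each must be blocked for d-separation to hold:
Path 1: Ff ← Hh ← Tt → Kk
  Tt is a fork here and Tt is conditioned on, so the path is blocked at Tt.
Path 2: Ff ← Hh ← Tt → Aa ← Kk
  Tt is a fork here and Tt is conditioned on, so the path is blocked at Tt.
Path 3: Ff ← Hh → Aa ← Tt → Kk
  Tt is a fork here and Tt is conditioned on, so the path is blocked at Tt.
Path 4: Ff ← Hh → Aa ← Kk
  Hh is a fork and Hh is not conditioned on; Aa is a collider and Aa is conditioned on, which opens it — no node blocks this path, so it is active.
Since the path Ff ← Hh → Aa ← Kk is active, Ff and Kk are not d-separated given {Aa, Tt}.

No — Ff and Kk are not d-separated given {Aa, Tt}.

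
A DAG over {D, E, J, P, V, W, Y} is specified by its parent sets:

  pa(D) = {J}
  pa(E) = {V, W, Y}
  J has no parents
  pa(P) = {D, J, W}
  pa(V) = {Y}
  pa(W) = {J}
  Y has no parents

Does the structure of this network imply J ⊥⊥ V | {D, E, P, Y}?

There are 6 undirected paths between J and V; checking each against the conditioning set {D, E, P, Y}:
  1. J → P ← W → E ← Y → V — P:collider[open]; W:fork[open]; E:collider[open]; Y:fork[blocks] ⇒ blocked
  2. J → P ← W → E ← V — P:collider[open]; W:fork[open]; E:collider[open] ⇒ active
  3. J → D → P ← W → E ← Y → V — D:chain[blocks]; P:collider[open]; W:fork[open]; E:collider[open]; Y:fork[blocks] ⇒ blocked
  4. J → D → P ← W → E ← V — D:chain[blocks]; P:collider[open]; W:fork[open]; E:collider[open] ⇒ blocked
  5. J → W → E ← Y → V — W:chain[open]; E:collider[open]; Y:fork[blocks] ⇒ blocked
  6. J → W → E ← V — W:chain[open]; E:collider[open] ⇒ active
Because an active path exists, J and V are not d-separated.

No — J and V are not d-separated given {D, E, P, Y}.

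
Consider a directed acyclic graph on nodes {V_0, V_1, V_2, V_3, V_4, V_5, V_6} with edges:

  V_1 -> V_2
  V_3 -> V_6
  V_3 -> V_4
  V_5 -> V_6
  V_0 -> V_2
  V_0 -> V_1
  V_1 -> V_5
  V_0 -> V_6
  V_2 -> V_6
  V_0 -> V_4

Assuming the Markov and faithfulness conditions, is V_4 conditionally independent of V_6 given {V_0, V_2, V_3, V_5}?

We examine all 6 paths between V_4 and V_6:
Path 1: V_4 ← V_3 → V_6
  V_3 is a fork here and V_3 is conditioned on, so the path is blocked at V_3.
Path 2: V_4 ← V_0 → V_1 → V_5 → V_6
  V_0 is a fork here and V_0 is conditioned on, so the path is blocked at V_0.
Path 3: V_4 ← V_0 → V_1 → V_2 → V_6
  V_0 is a fork here and V_0 is conditioned on, so the path is blocked at V_0.
Path 4: V_4 ← V_0 → V_2 ← V_1 → V_5 → V_6
  V_0 is a fork here and V_0 is conditioned on, so the path is blocked at V_0.
Path 5: V_4 ← V_0 → V_2 → V_6
  V_0 is a fork here and V_0 is conditioned on, so the path is blocked at V_0.
Path 6: V_4 ← V_0 → V_6
  V_0 is a fork here and V_0 is conditioned on, so the path is blocked at V_0.
Every path is blocked, so V_4 and V_6 are d-separated given {V_0, V_2, V_3, V_5}.

Yes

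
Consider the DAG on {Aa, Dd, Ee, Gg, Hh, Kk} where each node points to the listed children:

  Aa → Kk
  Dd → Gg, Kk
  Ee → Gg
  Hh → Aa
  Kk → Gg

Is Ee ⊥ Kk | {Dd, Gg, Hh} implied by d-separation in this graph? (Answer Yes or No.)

2 paths connect Ee and Kk; each must be blocked for d-separation to hold:
  1. Ee → Gg ← Kk — Gg:collider[open] ⇒ active
  2. Ee → Gg ← Dd → Kk — Gg:collider[open]; Dd:fork[blocks] ⇒ blocked
Because an active path exists, Ee and Kk are not d-separated.

No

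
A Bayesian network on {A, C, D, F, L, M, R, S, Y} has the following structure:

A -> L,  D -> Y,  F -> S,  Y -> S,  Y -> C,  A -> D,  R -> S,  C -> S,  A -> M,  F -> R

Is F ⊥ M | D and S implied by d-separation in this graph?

Yes — F and M are d-separated given {D, S}.

4 paths connect F and M; each must be blocked for d-separation to hold:
  1. F → S ← C ← Y ← D ← A → M — S:collider[open]; C:chain[open]; Y:chain[open]; D:chain[blocks]; A:fork[open] ⇒ blocked
  2. F → S ← Y ← D ← A → M — S:collider[open]; Y:chain[open]; D:chain[blocks]; A:fork[open] ⇒ blocked
  3. F → R → S ← C ← Y ← D ← A → M — R:chain[open]; S:collider[open]; C:chain[open]; Y:chain[open]; D:chain[blocks]; A:fork[open] ⇒ blocked
  4. F → R → S ← Y ← D ← A → M — R:chain[open]; S:collider[open]; Y:chain[open]; D:chain[blocks]; A:fork[open] ⇒ blocked
All paths are blocked; F ⊥ M | {D, S} holds.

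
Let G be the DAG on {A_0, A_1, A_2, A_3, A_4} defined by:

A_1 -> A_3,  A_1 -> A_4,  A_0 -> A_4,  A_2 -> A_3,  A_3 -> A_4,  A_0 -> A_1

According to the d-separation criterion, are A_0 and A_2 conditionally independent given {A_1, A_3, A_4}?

Yes

Enumerating the 4 paths from A_0 to A_2 and testing each for blocking by {A_1, A_3, A_4}:
Path 1: A_0 → A_4 ← A_3 ← A_2
  A_3 is a chain here and A_3 is conditioned on, so the path is blocked at A_3.
Path 2: A_0 → A_4 ← A_1 → A_3 ← A_2
  A_1 is a fork here and A_1 is conditioned on, so the path is blocked at A_1.
Path 3: A_0 → A_1 → A_3 ← A_2
  A_1 is a chain here and A_1 is conditioned on, so the path is blocked at A_1.
Path 4: A_0 → A_1 → A_4 ← A_3 ← A_2
  A_1 is a chain here and A_1 is conditioned on, so the path is blocked at A_1.
Every path is blocked, so A_0 and A_2 are d-separated given {A_1, A_3, A_4}.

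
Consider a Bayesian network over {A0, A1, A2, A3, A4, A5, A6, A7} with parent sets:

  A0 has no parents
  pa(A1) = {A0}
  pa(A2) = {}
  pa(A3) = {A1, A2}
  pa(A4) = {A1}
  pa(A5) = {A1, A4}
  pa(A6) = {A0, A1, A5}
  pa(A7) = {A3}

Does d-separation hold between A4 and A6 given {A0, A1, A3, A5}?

Yes

There are 6 undirected paths between A4 and A6; checking each against the conditioning set {A0, A1, A3, A5}:
  1. A4 ← A1 ← A0 → A6 — A1:chain[blocks]; A0:fork[blocks] ⇒ blocked
  2. A4 ← A1 → A6 — A1:fork[blocks] ⇒ blocked
  3. A4 ← A1 → A5 → A6 — A1:fork[blocks]; A5:chain[blocks] ⇒ blocked
  4. A4 → A5 → A6 — A5:chain[blocks] ⇒ blocked
  5. A4 → A5 ← A1 ← A0 → A6 — A5:collider[open]; A1:chain[blocks]; A0:fork[blocks] ⇒ blocked
  6. A4 → A5 ← A1 → A6 — A5:collider[open]; A1:fork[blocks] ⇒ blocked
All paths are blocked; A4 ⊥ A6 | {A0, A1, A3, A5} holds.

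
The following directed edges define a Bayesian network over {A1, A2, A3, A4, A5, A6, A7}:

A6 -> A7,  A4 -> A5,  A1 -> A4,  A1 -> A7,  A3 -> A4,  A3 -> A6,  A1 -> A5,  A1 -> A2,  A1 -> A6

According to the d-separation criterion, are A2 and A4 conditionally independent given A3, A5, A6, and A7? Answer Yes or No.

No — A2 and A4 are not d-separated given {A3, A5, A6, A7}.

We examine all 4 paths between A2 and A4:
Path 1: A2 ← A1 → A5 ← A4
  A1 is a fork and A1 is not conditioned on; A5 is a collider and A5 is conditioned on, which opens it — no node blocks this path, so it is active.
Path 2: A2 ← A1 → A7 ← A6 ← A3 → A4
  A6 is a chain here and A6 is conditioned on, so the path is blocked at A6.
Path 3: A2 ← A1 → A4
  A1 is a fork and A1 is not conditioned on — no node blocks this path, so it is active.
Path 4: A2 ← A1 → A6 ← A3 → A4
  A3 is a fork here and A3 is conditioned on, so the path is blocked at A3.
Because an active path exists, A2 and A4 are not d-separated.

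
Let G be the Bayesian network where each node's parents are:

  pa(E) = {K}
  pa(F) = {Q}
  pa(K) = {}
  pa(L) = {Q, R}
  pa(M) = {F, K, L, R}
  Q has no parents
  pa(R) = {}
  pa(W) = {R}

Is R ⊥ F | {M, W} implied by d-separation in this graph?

No

4 paths connect R and F; each must be blocked for d-separation to hold:
Path 1: R → L ← Q → F
  L is a collider and its descendant M is conditioned on, which opens it; Q is a fork and Q is not conditioned on — no node blocks this path, so it is active.
Path 2: R → L → M ← F
  L is a chain and L is not conditioned on; M is a collider and M is conditioned on, which opens it — no node blocks this path, so it is active.
Path 3: R → M ← F
  M is a collider and M is conditioned on, which opens it — no node blocks this path, so it is active.
Path 4: R → M ← L ← Q → F
  M is a collider and M is conditioned on, which opens it; L is a chain and L is not conditioned on; Q is a fork and Q is not conditioned on — no node blocks this path, so it is active.
At least one path is unblocked, so d-separation fails.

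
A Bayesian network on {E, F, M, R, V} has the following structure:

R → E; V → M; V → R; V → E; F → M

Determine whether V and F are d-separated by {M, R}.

No

The only undirected path from V to F is:
Path 1: V → M ← F
  M is a collider and M is conditioned on, which opens it — no node blocks this path, so it is active.
Since the path V → M ← F is active, V and F are not d-separated given {M, R}.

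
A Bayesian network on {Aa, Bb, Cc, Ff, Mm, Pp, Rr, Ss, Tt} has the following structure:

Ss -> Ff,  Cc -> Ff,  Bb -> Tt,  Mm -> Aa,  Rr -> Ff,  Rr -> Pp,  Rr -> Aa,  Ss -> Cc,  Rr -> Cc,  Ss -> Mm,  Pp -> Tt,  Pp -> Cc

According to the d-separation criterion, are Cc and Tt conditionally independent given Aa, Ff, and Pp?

We examine all 6 paths between Cc and Tt:
Path 1: Cc → Ff ← Rr → Pp → Tt
  Pp is a chain here and Pp is conditioned on, so the path is blocked at Pp.
Path 2: Cc → Ff ← Ss → Mm → Aa ← Rr → Pp → Tt
  Pp is a chain here and Pp is conditioned on, so the path is blocked at Pp.
Path 3: Cc ← Pp → Tt
  Pp is a fork here and Pp is conditioned on, so the path is blocked at Pp.
Path 4: Cc ← Rr → Pp → Tt
  Pp is a chain here and Pp is conditioned on, so the path is blocked at Pp.
Path 5: Cc ← Ss → Ff ← Rr → Pp → Tt
  Pp is a chain here and Pp is conditioned on, so the path is blocked at Pp.
Path 6: Cc ← Ss → Mm → Aa ← Rr → Pp → Tt
  Pp is a chain here and Pp is conditioned on, so the path is blocked at Pp.
All paths are blocked; Cc ⊥ Tt | {Aa, Ff, Pp} holds.

Yes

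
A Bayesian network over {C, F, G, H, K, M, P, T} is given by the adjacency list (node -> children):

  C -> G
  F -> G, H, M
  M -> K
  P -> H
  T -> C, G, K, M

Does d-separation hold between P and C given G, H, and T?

6 paths connect P and C; each must be blocked for d-separation to hold:
  1. P → H ← F → M → K ← T → C — H:collider[open]; F:fork[open]; M:chain[open]; K:collider[blocks]; T:fork[blocks] ⇒ blocked
  2. P → H ← F → M → K ← T → G ← C — H:collider[open]; F:fork[open]; M:chain[open]; K:collider[blocks]; T:fork[blocks]; G:collider[open] ⇒ blocked
  3. P → H ← F → M ← T → C — H:collider[open]; F:fork[open]; M:collider[blocks]; T:fork[blocks] ⇒ blocked
  4. P → H ← F → M ← T → G ← C — H:collider[open]; F:fork[open]; M:collider[blocks]; T:fork[blocks]; G:collider[open] ⇒ blocked
  5. P → H ← F → G ← T → C — H:collider[open]; F:fork[open]; G:collider[open]; T:fork[blocks] ⇒ blocked
  6. P → H ← F → G ← C — H:collider[open]; F:fork[open]; G:collider[open] ⇒ active
Since the path P → H ← F → G ← C is active, P and C are not d-separated given {G, H, T}.

No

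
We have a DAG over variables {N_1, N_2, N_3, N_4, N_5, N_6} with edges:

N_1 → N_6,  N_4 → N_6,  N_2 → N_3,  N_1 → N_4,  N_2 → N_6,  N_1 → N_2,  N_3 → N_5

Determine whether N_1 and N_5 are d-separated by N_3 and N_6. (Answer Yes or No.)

Enumerating the 3 paths from N_1 to N_5 and testing each for blocking by {N_3, N_6}:
  1. N_1 → N_6 ← N_2 → N_3 → N_5 — N_6:collider[open]; N_2:fork[open]; N_3:chain[blocks] ⇒ blocked
  2. N_1 → N_2 → N_3 → N_5 — N_2:chain[open]; N_3:chain[blocks] ⇒ blocked
  3. N_1 → N_4 → N_6 ← N_2 → N_3 → N_5 — N_4:chain[open]; N_6:collider[open]; N_2:fork[open]; N_3:chain[blocks] ⇒ blocked
Every path is blocked, so N_1 and N_5 are d-separated given {N_3, N_6}.

Yes — N_1 and N_5 are d-separated given {N_3, N_6}.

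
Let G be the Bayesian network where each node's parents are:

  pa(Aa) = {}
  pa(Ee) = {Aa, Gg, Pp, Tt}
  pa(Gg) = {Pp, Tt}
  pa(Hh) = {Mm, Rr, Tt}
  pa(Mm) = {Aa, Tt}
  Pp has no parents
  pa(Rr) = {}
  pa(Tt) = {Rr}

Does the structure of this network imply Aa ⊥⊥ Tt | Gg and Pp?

Enumerating the 6 paths from Aa to Tt and testing each for blocking by {Gg, Pp}:
Path 1: Aa → Ee ← Pp → Gg ← Tt
  Ee is a collider here and neither Ee nor any of its descendants is conditioned on, so the collider stays closed — the path is blocked at Ee.
Path 2: Aa → Ee ← Gg ← Tt
  Ee is a collider here and neither Ee nor any of its descendants is conditioned on, so the collider stays closed — the path is blocked at Ee.
Path 3: Aa → Ee ← Tt
  Ee is a collider here and neither Ee nor any of its descendants is conditioned on, so the collider stays closed — the path is blocked at Ee.
Path 4: Aa → Mm ← Tt
  Mm is a collider here and neither Mm nor any of its descendants is conditioned on, so the collider stays closed — the path is blocked at Mm.
Path 5: Aa → Mm → Hh ← Tt
  Hh is a collider here and neither Hh nor any of its descendants is conditioned on, so the collider stays closed — the path is blocked at Hh.
Path 6: Aa → Mm → Hh ← Rr → Tt
  Hh is a collider here and neither Hh nor any of its descendants is conditioned on, so the collider stays closed — the path is blocked at Hh.
Every path is blocked, so Aa and Tt are d-separated given {Gg, Pp}.

Yes — Aa and Tt are d-separated given {Gg, Pp}.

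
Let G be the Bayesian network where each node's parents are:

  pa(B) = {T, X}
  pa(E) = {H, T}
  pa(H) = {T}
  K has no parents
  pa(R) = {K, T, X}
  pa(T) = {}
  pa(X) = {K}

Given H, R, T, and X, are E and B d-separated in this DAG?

Enumerating the 6 paths from E to B and testing each for blocking by {H, R, T, X}:
Path 1: E ← T → R ← X → B
  T is a fork here and T is conditioned on, so the path is blocked at T.
Path 2: E ← T → R ← K → X → B
  T is a fork here and T is conditioned on, so the path is blocked at T.
Path 3: E ← T → B
  T is a fork here and T is conditioned on, so the path is blocked at T.
Path 4: E ← H ← T → R ← X → B
  H is a chain here and H is conditioned on, so the path is blocked at H.
Path 5: E ← H ← T → R ← K → X → B
  H is a chain here and H is conditioned on, so the path is blocked at H.
Path 6: E ← H ← T → B
  H is a chain here and H is conditioned on, so the path is blocked at H.
All paths are blocked; E ⊥ B | {H, R, T, X} holds.

Yes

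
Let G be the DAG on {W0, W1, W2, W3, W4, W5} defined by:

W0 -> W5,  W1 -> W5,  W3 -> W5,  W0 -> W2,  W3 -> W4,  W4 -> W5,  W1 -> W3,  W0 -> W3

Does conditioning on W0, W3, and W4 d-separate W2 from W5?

There are 4 undirected paths between W2 and W5; checking each against the conditioning set {W0, W3, W4}:
Path 1: W2 ← W0 → W5
  W0 is a fork here and W0 is conditioned on, so the path is blocked at W0.
Path 2: W2 ← W0 → W3 → W5
  W0 is a fork here and W0 is conditioned on, so the path is blocked at W0.
Path 3: W2 ← W0 → W3 ← W1 → W5
  W0 is a fork here and W0 is conditioned on, so the path is blocked at W0.
Path 4: W2 ← W0 → W3 → W4 → W5
  W0 is a fork here and W0 is conditioned on, so the path is blocked at W0.
Since every path is blocked, d-separation holds.

Yes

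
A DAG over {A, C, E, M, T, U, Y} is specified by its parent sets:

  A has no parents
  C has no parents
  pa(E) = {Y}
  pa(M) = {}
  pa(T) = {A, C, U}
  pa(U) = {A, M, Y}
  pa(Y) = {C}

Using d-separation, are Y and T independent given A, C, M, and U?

3 paths connect Y and T; each must be blocked for d-separation to hold:
  1. Y ← C → T — C:fork[blocks] ⇒ blocked
  2. Y → U → T — U:chain[blocks] ⇒ blocked
  3. Y → U ← A → T — U:collider[open]; A:fork[blocks] ⇒ blocked
All paths are blocked; Y ⊥ T | {A, C, M, U} holds.

Yes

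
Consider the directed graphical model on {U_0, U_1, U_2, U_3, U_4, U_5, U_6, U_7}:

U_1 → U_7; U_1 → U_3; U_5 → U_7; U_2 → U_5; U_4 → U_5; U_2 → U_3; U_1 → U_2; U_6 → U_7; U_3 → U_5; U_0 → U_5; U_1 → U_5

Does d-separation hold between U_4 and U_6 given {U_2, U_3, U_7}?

Enumerating the 6 paths from U_4 to U_6 and testing each for blocking by {U_2, U_3, U_7}:
Path 1: U_4 → U_5 ← U_2 → U_3 ← U_1 → U_7 ← U_6
  U_2 is a fork here and U_2 is conditioned on, so the path is blocked at U_2.
Path 2: U_4 → U_5 ← U_2 ← U_1 → U_7 ← U_6
  U_2 is a chain here and U_2 is conditioned on, so the path is blocked at U_2.
Path 3: U_4 → U_5 → U_7 ← U_6
  U_5 is a chain and U_5 is not conditioned on; U_7 is a collider and U_7 is conditioned on, which opens it — no node blocks this path, so it is active.
Path 4: U_4 → U_5 ← U_3 ← U_2 ← U_1 → U_7 ← U_6
  U_3 is a chain here and U_3 is conditioned on, so the path is blocked at U_3.
Path 5: U_4 → U_5 ← U_3 ← U_1 → U_7 ← U_6
  U_3 is a chain here and U_3 is conditioned on, so the path is blocked at U_3.
Path 6: U_4 → U_5 ← U_1 → U_7 ← U_6
  U_5 is a collider and its descendant U_7 is conditioned on, which opens it; U_1 is a fork and U_1 is not conditioned on; U_7 is a collider and U_7 is conditioned on, which opens it — no node blocks this path, so it is active.
At least one path is unblocked, so d-separation fails.

No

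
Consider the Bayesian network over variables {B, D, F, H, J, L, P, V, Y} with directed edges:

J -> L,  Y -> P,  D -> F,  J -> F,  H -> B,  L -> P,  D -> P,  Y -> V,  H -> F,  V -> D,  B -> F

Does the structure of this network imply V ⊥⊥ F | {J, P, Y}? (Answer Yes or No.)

There are 4 undirected paths between V and F; checking each against the conditioning set {J, P, Y}:
Path 1: V ← Y → P ← D → F
  Y is a fork here and Y is conditioned on, so the path is blocked at Y.
Path 2: V ← Y → P ← L ← J → F
  Y is a fork here and Y is conditioned on, so the path is blocked at Y.
Path 3: V → D → F
  D is a chain and D is not conditioned on — no node blocks this path, so it is active.
Path 4: V → D → P ← L ← J → F
  J is a fork here and J is conditioned on, so the path is blocked at J.
At least one path is unblocked, so d-separation fails.

No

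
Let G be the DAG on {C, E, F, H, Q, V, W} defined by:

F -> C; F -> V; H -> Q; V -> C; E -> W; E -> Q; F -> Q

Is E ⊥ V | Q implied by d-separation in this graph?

No

Enumerating the 2 paths from E to V and testing each for blocking by {Q}:
  1. E → Q ← F → V — Q:collider[open]; F:fork[open] ⇒ active
  2. E → Q ← F → C ← V — Q:collider[open]; F:fork[open]; C:collider[blocks] ⇒ blocked
Because an active path exists, E and V are not d-separated.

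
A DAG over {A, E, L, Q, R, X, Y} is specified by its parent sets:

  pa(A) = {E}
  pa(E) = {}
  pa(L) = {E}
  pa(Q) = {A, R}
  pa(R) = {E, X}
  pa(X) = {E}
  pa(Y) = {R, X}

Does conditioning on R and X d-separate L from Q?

There are 4 undirected paths between L and Q; checking each against the conditioning set {R, X}:
Path 1: L ← E → R → Q
  R is a chain here and R is conditioned on, so the path is blocked at R.
Path 2: L ← E → A → Q
  E is a fork and E is not conditioned on; A is a chain and A is not conditioned on — no node blocks this path, so it is active.
Path 3: L ← E → X → Y ← R → Q
  X is a chain here and X is conditioned on, so the path is blocked at X.
Path 4: L ← E → X → R → Q
  X is a chain here and X is conditioned on, so the path is blocked at X.
Because an active path exists, L and Q are not d-separated.

No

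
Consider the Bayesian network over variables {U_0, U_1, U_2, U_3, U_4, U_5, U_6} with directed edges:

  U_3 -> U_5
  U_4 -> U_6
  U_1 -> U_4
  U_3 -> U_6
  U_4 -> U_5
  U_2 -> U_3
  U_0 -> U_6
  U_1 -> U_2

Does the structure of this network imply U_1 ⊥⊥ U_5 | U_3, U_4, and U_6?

Yes

We examine all 4 paths between U_1 and U_5:
Path 1: U_1 → U_2 → U_3 → U_6 ← U_4 → U_5
  U_3 is a chain here and U_3 is conditioned on, so the path is blocked at U_3.
Path 2: U_1 → U_2 → U_3 → U_5
  U_3 is a chain here and U_3 is conditioned on, so the path is blocked at U_3.
Path 3: U_1 → U_4 → U_6 ← U_3 → U_5
  U_4 is a chain here and U_4 is conditioned on, so the path is blocked at U_4.
Path 4: U_1 → U_4 → U_5
  U_4 is a chain here and U_4 is conditioned on, so the path is blocked at U_4.
All paths are blocked; U_1 ⊥ U_5 | {U_3, U_4, U_6} holds.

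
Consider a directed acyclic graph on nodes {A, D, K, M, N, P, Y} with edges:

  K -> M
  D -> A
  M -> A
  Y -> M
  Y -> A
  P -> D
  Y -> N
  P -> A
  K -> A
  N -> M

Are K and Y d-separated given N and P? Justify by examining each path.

Yes

We examine all 6 paths between K and Y:
Path 1: K → M ← Y
  M is a collider here and neither M nor any of its descendants is conditioned on, so the collider stays closed — the path is blocked at M.
Path 2: K → M → A ← Y
  A is a collider here and neither A nor any of its descendants is conditioned on, so the collider stays closed — the path is blocked at A.
Path 3: K → M ← N ← Y
  M is a collider here and neither M nor any of its descendants is conditioned on, so the collider stays closed — the path is blocked at M.
Path 4: K → A ← Y
  A is a collider here and neither A nor any of its descendants is conditioned on, so the collider stays closed — the path is blocked at A.
Path 5: K → A ← M ← Y
  A is a collider here and neither A nor any of its descendants is conditioned on, so the collider stays closed — the path is blocked at A.
Path 6: K → A ← M ← N ← Y
  A is a collider here and neither A nor any of its descendants is conditioned on, so the collider stays closed — the path is blocked at A.
Every path is blocked, so K and Y are d-separated given {N, P}.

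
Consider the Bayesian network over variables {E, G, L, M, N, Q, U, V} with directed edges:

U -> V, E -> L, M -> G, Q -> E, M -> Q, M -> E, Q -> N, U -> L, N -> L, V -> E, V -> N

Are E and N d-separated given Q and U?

There are 6 undirected paths between E and N; checking each against the conditioning set {Q, U}:
Path 1: E ← V ← U → L ← N
  U is a fork here and U is conditioned on, so the path is blocked at U.
Path 2: E ← V → N
  V is a fork and V is not conditioned on — no node blocks this path, so it is active.
Path 3: E ← Q → N
  Q is a fork here and Q is conditioned on, so the path is blocked at Q.
Path 4: E → L ← U → V → N
  L is a collider here and neither L nor any of its descendants is conditioned on, so the collider stays closed — the path is blocked at L.
Path 5: E → L ← N
  L is a collider here and neither L nor any of its descendants is conditioned on, so the collider stays closed — the path is blocked at L.
Path 6: E ← M → Q → N
  Q is a chain here and Q is conditioned on, so the path is blocked at Q.
At least one path is unblocked, so d-separation fails.

No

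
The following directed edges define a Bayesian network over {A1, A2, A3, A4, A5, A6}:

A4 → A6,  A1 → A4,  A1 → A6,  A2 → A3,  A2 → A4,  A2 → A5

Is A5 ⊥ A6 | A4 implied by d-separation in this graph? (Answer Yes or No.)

There are 2 undirected paths between A5 and A6; checking each against the conditioning set {A4}:
Path 1: A5 ← A2 → A4 → A6
  A4 is a chain here and A4 is conditioned on, so the path is blocked at A4.
Path 2: A5 ← A2 → A4 ← A1 → A6
  A2 is a fork and A2 is not conditioned on; A4 is a collider and A4 is conditioned on, which opens it; A1 is a fork and A1 is not conditioned on — no node blocks this path, so it is active.
At least one path is unblocked, so d-separation fails.

No — A5 and A6 are not d-separated given {A4}.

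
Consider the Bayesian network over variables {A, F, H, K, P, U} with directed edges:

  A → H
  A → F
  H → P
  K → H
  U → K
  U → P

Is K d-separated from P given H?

There are 2 undirected paths between K and P; checking each against the conditioning set {H}:
  1. K → H → P — H:chain[blocks] ⇒ blocked
  2. K ← U → P — U:fork[open] ⇒ active
At least one path is unblocked, so d-separation fails.

No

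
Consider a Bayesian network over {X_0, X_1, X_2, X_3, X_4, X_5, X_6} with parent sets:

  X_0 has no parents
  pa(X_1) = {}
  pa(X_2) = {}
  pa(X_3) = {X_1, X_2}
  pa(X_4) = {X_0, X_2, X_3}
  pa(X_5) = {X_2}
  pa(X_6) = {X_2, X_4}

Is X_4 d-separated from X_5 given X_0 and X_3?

3 paths connect X_4 and X_5; each must be blocked for d-separation to hold:
Path 1: X_4 ← X_3 ← X_2 → X_5
  X_3 is a chain here and X_3 is conditioned on, so the path is blocked at X_3.
Path 2: X_4 ← X_2 → X_5
  X_2 is a fork and X_2 is not conditioned on — no node blocks this path, so it is active.
Path 3: X_4 → X_6 ← X_2 → X_5
  X_6 is a collider here and neither X_6 nor any of its descendants is conditioned on, so the collider stays closed — the path is blocked at X_6.
At least one path is unblocked, so d-separation fails.

No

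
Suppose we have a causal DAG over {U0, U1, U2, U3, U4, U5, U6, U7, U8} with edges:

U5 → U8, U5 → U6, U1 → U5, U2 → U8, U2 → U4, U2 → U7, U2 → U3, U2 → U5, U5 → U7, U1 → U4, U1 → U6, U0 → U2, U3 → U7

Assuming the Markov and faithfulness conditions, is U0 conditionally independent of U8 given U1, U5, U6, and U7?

No

Enumerating the 6 paths from U0 to U8 and testing each for blocking by {U1, U5, U6, U7}:
Path 1: U0 → U2 → U3 → U7 ← U5 → U8
  U5 is a fork here and U5 is conditioned on, so the path is blocked at U5.
Path 2: U0 → U2 → U8
  U2 is a chain and U2 is not conditioned on — no node blocks this path, so it is active.
Path 3: U0 → U2 → U4 ← U1 → U6 ← U5 → U8
  U4 is a collider here and neither U4 nor any of its descendants is conditioned on, so the collider stays closed — the path is blocked at U4.
Path 4: U0 → U2 → U4 ← U1 → U5 → U8
  U4 is a collider here and neither U4 nor any of its descendants is conditioned on, so the collider stays closed — the path is blocked at U4.
Path 5: U0 → U2 → U7 ← U5 → U8
  U5 is a fork here and U5 is conditioned on, so the path is blocked at U5.
Path 6: U0 → U2 → U5 → U8
  U5 is a chain here and U5 is conditioned on, so the path is blocked at U5.
At least one path is unblocked, so d-separation fails.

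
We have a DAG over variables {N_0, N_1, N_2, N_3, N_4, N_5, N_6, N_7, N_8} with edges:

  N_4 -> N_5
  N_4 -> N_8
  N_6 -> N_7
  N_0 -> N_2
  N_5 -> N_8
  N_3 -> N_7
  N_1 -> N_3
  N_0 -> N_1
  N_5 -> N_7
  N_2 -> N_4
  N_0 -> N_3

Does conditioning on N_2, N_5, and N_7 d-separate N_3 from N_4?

We examine all 4 paths between N_3 and N_4:
  1. N_3 ← N_0 → N_2 → N_4 — N_0:fork[open]; N_2:chain[blocks] ⇒ blocked
  2. N_3 ← N_1 ← N_0 → N_2 → N_4 — N_1:chain[open]; N_0:fork[open]; N_2:chain[blocks] ⇒ blocked
  3. N_3 → N_7 ← N_5 → N_8 ← N_4 — N_7:collider[open]; N_5:fork[blocks]; N_8:collider[blocks] ⇒ blocked
  4. N_3 → N_7 ← N_5 ← N_4 — N_7:collider[open]; N_5:chain[blocks] ⇒ blocked
Since every path is blocked, d-separation holds.

Yes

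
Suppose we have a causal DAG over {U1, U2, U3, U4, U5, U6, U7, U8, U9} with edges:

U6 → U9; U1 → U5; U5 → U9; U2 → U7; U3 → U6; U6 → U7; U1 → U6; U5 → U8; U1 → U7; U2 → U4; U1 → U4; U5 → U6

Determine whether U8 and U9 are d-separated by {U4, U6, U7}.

We examine all 5 paths between U8 and U9:
Path 1: U8 ← U5 ← U1 → U4 ← U2 → U7 ← U6 → U9
  U6 is a fork here and U6 is conditioned on, so the path is blocked at U6.
Path 2: U8 ← U5 ← U1 → U6 → U9
  U6 is a chain here and U6 is conditioned on, so the path is blocked at U6.
Path 3: U8 ← U5 ← U1 → U7 ← U6 → U9
  U6 is a fork here and U6 is conditioned on, so the path is blocked at U6.
Path 4: U8 ← U5 → U6 → U9
  U6 is a chain here and U6 is conditioned on, so the path is blocked at U6.
Path 5: U8 ← U5 → U9
  U5 is a fork and U5 is not conditioned on — no node blocks this path, so it is active.
Because an active path exists, U8 and U9 are not d-separated.

No — U8 and U9 are not d-separated given {U4, U6, U7}.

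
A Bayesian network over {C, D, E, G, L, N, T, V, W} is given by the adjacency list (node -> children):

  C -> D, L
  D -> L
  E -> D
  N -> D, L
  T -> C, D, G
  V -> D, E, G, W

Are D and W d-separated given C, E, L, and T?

We examine all 6 paths between D and W:
Path 1: D ← T → G ← V → W
  T is a fork here and T is conditioned on, so the path is blocked at T.
Path 2: D ← N → L ← C ← T → G ← V → W
  C is a chain here and C is conditioned on, so the path is blocked at C.
Path 3: D ← E ← V → W
  E is a chain here and E is conditioned on, so the path is blocked at E.
Path 4: D ← C ← T → G ← V → W
  C is a chain here and C is conditioned on, so the path is blocked at C.
Path 5: D ← V → W
  V is a fork and V is not conditioned on — no node blocks this path, so it is active.
Path 6: D → L ← C ← T → G ← V → W
  C is a chain here and C is conditioned on, so the path is blocked at C.
Since the path D ← V → W is active, D and W are not d-separated given {C, E, L, T}.

No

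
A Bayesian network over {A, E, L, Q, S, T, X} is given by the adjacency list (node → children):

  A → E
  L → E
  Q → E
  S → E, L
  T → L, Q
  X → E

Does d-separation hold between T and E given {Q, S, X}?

No — T and E are not d-separated given {Q, S, X}.

Enumerating the 3 paths from T to E and testing each for blocking by {Q, S, X}:
Path 1: T → Q → E
  Q is a chain here and Q is conditioned on, so the path is blocked at Q.
Path 2: T → L → E
  L is a chain and L is not conditioned on — no node blocks this path, so it is active.
Path 3: T → L ← S → E
  L is a collider here and neither L nor any of its descendants is conditioned on, so the collider stays closed — the path is blocked at L.
Since the path T → L → E is active, T and E are not d-separated given {Q, S, X}.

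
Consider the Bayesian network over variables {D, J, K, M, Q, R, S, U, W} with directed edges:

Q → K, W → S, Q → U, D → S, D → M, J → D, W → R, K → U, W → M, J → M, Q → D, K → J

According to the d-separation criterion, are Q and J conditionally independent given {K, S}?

We examine all 5 paths between Q and J:
Path 1: Q → K → J
  K is a chain here and K is conditioned on, so the path is blocked at K.
Path 2: Q → D → S ← W → M ← J
  M is a collider here and neither M nor any of its descendants is conditioned on, so the collider stays closed — the path is blocked at M.
Path 3: Q → D → M ← J
  M is a collider here and neither M nor any of its descendants is conditioned on, so the collider stays closed — the path is blocked at M.
Path 4: Q → D ← J
  D is a collider and its descendant S is conditioned on, which opens it — no node blocks this path, so it is active.
Path 5: Q → U ← K → J
  U is a collider here and neither U nor any of its descendants is conditioned on, so the collider stays closed — the path is blocked at U.
Because an active path exists, Q and J are not d-separated.

No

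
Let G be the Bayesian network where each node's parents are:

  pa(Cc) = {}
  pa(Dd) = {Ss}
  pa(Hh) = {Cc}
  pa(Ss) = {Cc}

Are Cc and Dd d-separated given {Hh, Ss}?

Yes

The only undirected path from Cc to Dd is:
  1. Cc → Ss → Dd — Ss:chain[blocks] ⇒ blocked
Since every path is blocked, d-separation holds.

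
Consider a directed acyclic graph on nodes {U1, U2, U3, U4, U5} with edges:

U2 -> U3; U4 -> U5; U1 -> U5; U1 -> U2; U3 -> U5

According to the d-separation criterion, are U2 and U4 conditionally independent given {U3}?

We examine all 2 paths between U2 and U4:
Path 1: U2 ← U1 → U5 ← U4
  U5 is a collider here and neither U5 nor any of its descendants is conditioned on, so the collider stays closed — the path is blocked at U5.
Path 2: U2 → U3 → U5 ← U4
  U3 is a chain here and U3 is conditioned on, so the path is blocked at U3.
All paths are blocked; U2 ⊥ U4 | {U3} holds.

Yes — U2 and U4 are d-separated given {U3}.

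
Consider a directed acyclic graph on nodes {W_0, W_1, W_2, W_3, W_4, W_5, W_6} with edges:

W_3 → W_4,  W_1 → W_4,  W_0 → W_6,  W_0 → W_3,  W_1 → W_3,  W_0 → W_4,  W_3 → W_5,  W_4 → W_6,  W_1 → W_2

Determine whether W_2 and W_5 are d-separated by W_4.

No

There are 4 undirected paths between W_2 and W_5; checking each against the conditioning set {W_4}:
Path 1: W_2 ← W_1 → W_3 → W_5
  W_1 is a fork and W_1 is not conditioned on; W_3 is a chain and W_3 is not conditioned on — no node blocks this path, so it is active.
Path 2: W_2 ← W_1 → W_4 ← W_3 → W_5
  W_1 is a fork and W_1 is not conditioned on; W_4 is a collider and W_4 is conditioned on, which opens it; W_3 is a fork and W_3 is not conditioned on — no node blocks this path, so it is active.
Path 3: W_2 ← W_1 → W_4 → W_6 ← W_0 → W_3 → W_5
  W_4 is a chain here and W_4 is conditioned on, so the path is blocked at W_4.
Path 4: W_2 ← W_1 → W_4 ← W_0 → W_3 → W_5
  W_1 is a fork and W_1 is not conditioned on; W_4 is a collider and W_4 is conditioned on, which opens it; W_0 is a fork and W_0 is not conditioned on; W_3 is a chain and W_3 is not conditioned on — no node blocks this path, so it is active.
Because an active path exists, W_2 and W_5 are not d-separated.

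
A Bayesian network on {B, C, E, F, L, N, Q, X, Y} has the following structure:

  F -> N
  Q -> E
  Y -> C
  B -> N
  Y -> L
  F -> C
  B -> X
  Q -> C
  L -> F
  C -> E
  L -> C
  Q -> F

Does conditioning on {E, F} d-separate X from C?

Yes — X and C are d-separated given {E, F}.

Enumerating the 5 paths from X to C and testing each for blocking by {E, F}:
  1. X ← B → N ← F → C — B:fork[open]; N:collider[blocks]; F:fork[blocks] ⇒ blocked
  2. X ← B → N ← F ← L → C — B:fork[open]; N:collider[blocks]; F:chain[blocks]; L:fork[open] ⇒ blocked
  3. X ← B → N ← F ← L ← Y → C — B:fork[open]; N:collider[blocks]; F:chain[blocks]; L:chain[open]; Y:fork[open] ⇒ blocked
  4. X ← B → N ← F ← Q → E ← C — B:fork[open]; N:collider[blocks]; F:chain[blocks]; Q:fork[open]; E:collider[open] ⇒ blocked
  5. X ← B → N ← F ← Q → C — B:fork[open]; N:collider[blocks]; F:chain[blocks]; Q:fork[open] ⇒ blocked
Since every path is blocked, d-separation holds.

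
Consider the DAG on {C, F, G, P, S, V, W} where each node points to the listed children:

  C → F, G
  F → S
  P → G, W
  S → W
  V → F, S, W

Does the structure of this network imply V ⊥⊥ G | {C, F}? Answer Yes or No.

We examine all 6 paths between V and G:
  1. V → W ← P → G — W:collider[blocks]; P:fork[open] ⇒ blocked
  2. V → W ← S ← F ← C → G — W:collider[blocks]; S:chain[open]; F:chain[blocks]; C:fork[blocks] ⇒ blocked
  3. V → S → W ← P → G — S:chain[open]; W:collider[blocks]; P:fork[open] ⇒ blocked
  4. V → S ← F ← C → G — S:collider[blocks]; F:chain[blocks]; C:fork[blocks] ⇒ blocked
  5. V → F → S → W ← P → G — F:chain[blocks]; S:chain[open]; W:collider[blocks]; P:fork[open] ⇒ blocked
  6. V → F ← C → G — F:collider[open]; C:fork[blocks] ⇒ blocked
Since every path is blocked, d-separation holds.

Yes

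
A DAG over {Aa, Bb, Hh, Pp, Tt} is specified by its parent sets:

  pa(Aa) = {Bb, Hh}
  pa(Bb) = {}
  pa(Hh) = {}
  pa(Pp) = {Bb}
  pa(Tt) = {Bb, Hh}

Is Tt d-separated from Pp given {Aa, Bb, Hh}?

2 paths connect Tt and Pp; each must be blocked for d-separation to hold:
Path 1: Tt ← Hh → Aa ← Bb → Pp
  Hh is a fork here and Hh is conditioned on, so the path is blocked at Hh.
Path 2: Tt ← Bb → Pp
  Bb is a fork here and Bb is conditioned on, so the path is blocked at Bb.
Since every path is blocked, d-separation holds.

Yes — Tt and Pp are d-separated given {Aa, Bb, Hh}.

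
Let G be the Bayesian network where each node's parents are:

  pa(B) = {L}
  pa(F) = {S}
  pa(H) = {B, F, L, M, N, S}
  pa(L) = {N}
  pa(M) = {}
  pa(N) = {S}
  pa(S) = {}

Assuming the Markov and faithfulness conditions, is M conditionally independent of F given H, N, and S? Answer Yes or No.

Enumerating the 5 paths from M to F and testing each for blocking by {H, N, S}:
Path 1: M → H ← F
  H is a collider and H is conditioned on, which opens it — no node blocks this path, so it is active.
Path 2: M → H ← S → F
  S is a fork here and S is conditioned on, so the path is blocked at S.
Path 3: M → H ← L ← N ← S → F
  N is a chain here and N is conditioned on, so the path is blocked at N.
Path 4: M → H ← N ← S → F
  N is a chain here and N is conditioned on, so the path is blocked at N.
Path 5: M → H ← B ← L ← N ← S → F
  N is a chain here and N is conditioned on, so the path is blocked at N.
Because an active path exists, M and F are not d-separated.

No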